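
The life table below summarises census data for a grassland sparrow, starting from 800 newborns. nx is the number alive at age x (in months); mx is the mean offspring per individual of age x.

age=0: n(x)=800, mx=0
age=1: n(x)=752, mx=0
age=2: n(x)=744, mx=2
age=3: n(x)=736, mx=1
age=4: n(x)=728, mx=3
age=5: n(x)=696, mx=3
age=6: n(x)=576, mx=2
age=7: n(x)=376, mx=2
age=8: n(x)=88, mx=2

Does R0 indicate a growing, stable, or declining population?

lx = nx/n0 = nx/800: 1, 0.94, 0.93, 0.92, 0.91, 0.87, 0.72, 0.47, 0.11
R0 = Σ lx·mx = 0 + 0 + 1.86 + 0.92 + 2.73 + 2.61 + 1.44 + 0.94 + 0.22 = 10.72
R0 > 1, so the population is growing.

growing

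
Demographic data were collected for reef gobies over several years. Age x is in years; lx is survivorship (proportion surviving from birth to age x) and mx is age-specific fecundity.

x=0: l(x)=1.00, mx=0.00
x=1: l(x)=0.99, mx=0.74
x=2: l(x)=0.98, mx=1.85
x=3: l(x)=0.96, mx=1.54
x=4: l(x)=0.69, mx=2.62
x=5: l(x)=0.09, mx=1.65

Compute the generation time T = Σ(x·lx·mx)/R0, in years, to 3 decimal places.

lx·mx: 0, 0.7326, 1.813, 1.4784, 1.8078, 0.1485 → R0 = 5.9803
x·lx·mx: 0, 0.7326, 3.626, 4.4352, 7.2312, 0.7425 → Σ = 16.7675
T = 16.7675 / 5.9803 = 2.803789… → 2.804

2.804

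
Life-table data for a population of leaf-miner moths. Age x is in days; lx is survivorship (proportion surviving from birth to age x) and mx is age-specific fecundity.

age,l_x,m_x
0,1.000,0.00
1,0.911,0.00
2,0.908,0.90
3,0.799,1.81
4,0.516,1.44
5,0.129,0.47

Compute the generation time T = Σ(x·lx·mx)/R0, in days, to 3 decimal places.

3.015

lx·mx: 0, 0, 0.8172, 1.44619, 0.74304, 0.06063 → R0 = 3.06706
x·lx·mx: 0, 0, 1.6344, 4.33857, 2.97216, 0.30315 → Σ = 9.24828
T = 9.24828 / 3.06706 = 3.015357… → 3.015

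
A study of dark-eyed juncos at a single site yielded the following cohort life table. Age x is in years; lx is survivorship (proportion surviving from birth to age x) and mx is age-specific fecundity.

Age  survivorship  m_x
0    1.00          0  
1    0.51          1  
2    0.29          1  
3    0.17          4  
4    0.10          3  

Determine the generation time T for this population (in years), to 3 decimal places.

2.433

lx·mx: 0, 0.51, 0.29, 0.68, 0.3 → R0 = 1.78
x·lx·mx: 0, 0.51, 0.58, 2.04, 1.2 → Σ = 4.33
T = 4.33 / 1.78 = 2.432584… → 2.433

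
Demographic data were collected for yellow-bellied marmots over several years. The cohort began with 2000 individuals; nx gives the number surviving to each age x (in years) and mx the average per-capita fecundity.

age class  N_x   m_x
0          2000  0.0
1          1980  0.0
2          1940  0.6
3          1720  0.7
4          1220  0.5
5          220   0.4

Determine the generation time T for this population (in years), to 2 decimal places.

2.88

lx = nx/n0 = nx/2000: 1, 0.99, 0.97, 0.86, 0.61, 0.11
lx·mx: 0, 0, 0.582, 0.602, 0.305, 0.044 → R0 = 1.533
x·lx·mx: 0, 0, 1.164, 1.806, 1.22, 0.22 → Σ = 4.41
T = 4.41 / 1.533 = 2.876712… → 2.88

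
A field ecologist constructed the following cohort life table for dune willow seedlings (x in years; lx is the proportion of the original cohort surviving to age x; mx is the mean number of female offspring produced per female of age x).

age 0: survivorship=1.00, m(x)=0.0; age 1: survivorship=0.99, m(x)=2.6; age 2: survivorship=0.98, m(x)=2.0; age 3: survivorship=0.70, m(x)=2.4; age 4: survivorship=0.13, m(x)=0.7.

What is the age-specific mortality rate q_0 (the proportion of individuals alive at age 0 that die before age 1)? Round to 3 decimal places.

q_0 = (l_0 − l_1) / l_0 = (1 − 0.99) / 1
     = 0.01 / 1 = 0.01 → 0.010

0.010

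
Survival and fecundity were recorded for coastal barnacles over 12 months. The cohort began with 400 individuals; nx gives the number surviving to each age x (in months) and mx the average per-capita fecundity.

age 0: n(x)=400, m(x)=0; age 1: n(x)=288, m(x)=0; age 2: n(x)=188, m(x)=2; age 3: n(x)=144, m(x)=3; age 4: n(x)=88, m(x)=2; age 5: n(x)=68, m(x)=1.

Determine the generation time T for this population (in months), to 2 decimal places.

lx = nx/n0 = nx/400: 1, 0.72, 0.47, 0.36, 0.22, 0.17
lx·mx: 0, 0, 0.94, 1.08, 0.44, 0.17 → R0 = 2.63
x·lx·mx: 0, 0, 1.88, 3.24, 1.76, 0.85 → Σ = 7.73
T = 7.73 / 2.63 = 2.939163… → 2.94

2.94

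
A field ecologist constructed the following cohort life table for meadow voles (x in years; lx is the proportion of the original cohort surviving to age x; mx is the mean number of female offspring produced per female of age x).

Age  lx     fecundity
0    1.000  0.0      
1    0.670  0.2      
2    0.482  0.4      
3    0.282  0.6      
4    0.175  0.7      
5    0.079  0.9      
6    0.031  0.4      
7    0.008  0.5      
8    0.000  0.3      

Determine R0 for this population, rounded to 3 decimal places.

lx·mx by age: 0, 0.134, 0.1928, 0.1692, 0.1225, 0.0711, 0.0124, 0.004, 0
R0 = Σ lx·mx = 0.706 → 0.706

0.706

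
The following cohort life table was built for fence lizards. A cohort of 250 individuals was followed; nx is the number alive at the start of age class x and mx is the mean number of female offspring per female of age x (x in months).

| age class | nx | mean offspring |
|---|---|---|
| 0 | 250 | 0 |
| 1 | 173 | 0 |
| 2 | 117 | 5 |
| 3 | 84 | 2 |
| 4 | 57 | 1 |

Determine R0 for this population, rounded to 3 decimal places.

3.240

lx = nx/n0 = nx/250: 1, 0.692, 0.468, 0.336, 0.228
lx·mx by age: 0, 0, 2.34, 0.672, 0.228
R0 = Σ lx·mx = 3.24 → 3.240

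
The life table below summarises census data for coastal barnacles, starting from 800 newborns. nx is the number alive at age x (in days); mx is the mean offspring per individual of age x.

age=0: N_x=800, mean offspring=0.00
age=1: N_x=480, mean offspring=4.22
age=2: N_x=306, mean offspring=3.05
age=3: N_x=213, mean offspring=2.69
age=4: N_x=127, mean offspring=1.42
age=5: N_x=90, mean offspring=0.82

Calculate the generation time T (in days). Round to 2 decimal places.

1.77

lx = nx/n0 = nx/800: 1, 0.6, 0.3825, 0.26625, 0.15875, 0.1125
lx·mx: 0, 2.532, 1.166625, 0.716213…, 0.225425…, 0.09225 → R0 = 4.732513…
x·lx·mx: 0, 2.532, 2.33325, 2.148638…, 0.9017…, 0.46125 → Σ = 8.376838…
T = 8.376838… / 4.732513… = 1.770061… → 1.77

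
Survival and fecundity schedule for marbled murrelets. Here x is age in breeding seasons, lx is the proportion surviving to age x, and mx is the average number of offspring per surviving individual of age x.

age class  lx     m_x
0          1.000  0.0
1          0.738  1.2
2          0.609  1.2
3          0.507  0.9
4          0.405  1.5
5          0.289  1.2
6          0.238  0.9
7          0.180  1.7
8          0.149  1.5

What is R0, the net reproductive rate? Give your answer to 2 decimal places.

3.77

lx·mx by age: 0, 0.8856, 0.7308, 0.4563, 0.6075, 0.3468, 0.2142, 0.306, 0.2235
R0 = Σ lx·mx = 3.7707 → 3.77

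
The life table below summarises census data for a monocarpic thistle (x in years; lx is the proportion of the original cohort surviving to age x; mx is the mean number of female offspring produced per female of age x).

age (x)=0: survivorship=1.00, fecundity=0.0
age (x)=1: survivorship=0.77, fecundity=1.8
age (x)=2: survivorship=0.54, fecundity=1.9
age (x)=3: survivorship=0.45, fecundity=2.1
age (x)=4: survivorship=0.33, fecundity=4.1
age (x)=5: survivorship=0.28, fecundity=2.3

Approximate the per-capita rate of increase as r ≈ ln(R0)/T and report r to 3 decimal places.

R0 = Σ lx·mx = 0 + 1.386 + 1.026 + 0.945 + 1.353 + 0.644 = 5.354
Σ x·lx·mx = 14.905; T = 14.905/5.354 = 2.7839…
r ≈ ln(R0)/T = ln(5.354)/2.7839… = 0.6027… → 0.603

0.603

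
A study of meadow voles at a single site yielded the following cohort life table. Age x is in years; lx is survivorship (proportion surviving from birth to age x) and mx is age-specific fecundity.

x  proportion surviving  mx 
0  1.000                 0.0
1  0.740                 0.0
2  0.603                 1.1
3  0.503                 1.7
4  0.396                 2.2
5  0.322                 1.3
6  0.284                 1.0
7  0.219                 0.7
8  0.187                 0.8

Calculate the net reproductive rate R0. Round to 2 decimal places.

lx·mx by age: 0, 0, 0.6633, 0.8551, 0.8712, 0.4186, 0.284, 0.1533, 0.1496
R0 = Σ lx·mx = 3.3951 → 3.40

3.40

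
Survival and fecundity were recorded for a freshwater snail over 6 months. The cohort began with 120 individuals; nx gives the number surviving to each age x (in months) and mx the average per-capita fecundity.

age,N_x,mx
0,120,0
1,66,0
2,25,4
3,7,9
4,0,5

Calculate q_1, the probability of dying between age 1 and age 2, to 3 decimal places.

0.621

lx = nx/n0 = nx/120: 1, 0.55, 0.20833…, 0.05833…, 0
q_1 = (l_1 − l_2) / l_1 = (0.55 − 0.208333…) / 0.55
     = 0.341667… / 0.55 = 0.621212… → 0.621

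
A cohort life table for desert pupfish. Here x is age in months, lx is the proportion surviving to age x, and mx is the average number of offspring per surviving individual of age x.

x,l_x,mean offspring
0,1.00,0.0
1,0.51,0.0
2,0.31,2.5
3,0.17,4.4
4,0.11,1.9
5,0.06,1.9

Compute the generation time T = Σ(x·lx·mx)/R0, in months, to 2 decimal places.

lx·mx: 0, 0, 0.775, 0.748, 0.209, 0.114 → R0 = 1.846
x·lx·mx: 0, 0, 1.55, 2.244, 0.836, 0.57 → Σ = 5.2
T = 5.2 / 1.846 = 2.816901… → 2.82

2.82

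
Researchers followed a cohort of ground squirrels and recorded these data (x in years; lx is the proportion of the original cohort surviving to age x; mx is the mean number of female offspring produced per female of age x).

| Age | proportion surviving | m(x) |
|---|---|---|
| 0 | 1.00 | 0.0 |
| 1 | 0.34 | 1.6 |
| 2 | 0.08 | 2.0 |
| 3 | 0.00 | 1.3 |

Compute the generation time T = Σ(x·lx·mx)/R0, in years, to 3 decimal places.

1.227

lx·mx: 0, 0.544, 0.16, 0 → R0 = 0.704
x·lx·mx: 0, 0.544, 0.32, 0 → Σ = 0.864
T = 0.864 / 0.704 = 1.227273… → 1.227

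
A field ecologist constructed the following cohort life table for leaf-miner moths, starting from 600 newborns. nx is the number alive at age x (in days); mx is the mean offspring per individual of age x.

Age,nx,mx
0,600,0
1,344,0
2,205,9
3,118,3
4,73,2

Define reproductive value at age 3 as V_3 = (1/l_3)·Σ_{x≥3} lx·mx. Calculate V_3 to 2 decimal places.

4.24

lx = nx/n0 = nx/600: 1, 0.57333…, 0.34167…, 0.19667…, 0.12167…
lx·mx for x ≥ 3: 0.59…, 0.243333… → sum = 0.833333…
V_3 = 0.833333… / l_3 = 0.833333… / 0.196667… = 4.237288… → 4.24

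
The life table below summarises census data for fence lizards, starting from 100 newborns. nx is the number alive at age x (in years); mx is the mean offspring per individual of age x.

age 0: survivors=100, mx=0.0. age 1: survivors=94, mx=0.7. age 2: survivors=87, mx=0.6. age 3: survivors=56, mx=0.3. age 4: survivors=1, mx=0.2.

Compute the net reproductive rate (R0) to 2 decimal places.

lx = nx/n0 = nx/100: 1, 0.94, 0.87, 0.56, 0.01
lx·mx by age: 0, 0.658, 0.522, 0.168, 0.002
R0 = Σ lx·mx = 1.35 → 1.35

1.35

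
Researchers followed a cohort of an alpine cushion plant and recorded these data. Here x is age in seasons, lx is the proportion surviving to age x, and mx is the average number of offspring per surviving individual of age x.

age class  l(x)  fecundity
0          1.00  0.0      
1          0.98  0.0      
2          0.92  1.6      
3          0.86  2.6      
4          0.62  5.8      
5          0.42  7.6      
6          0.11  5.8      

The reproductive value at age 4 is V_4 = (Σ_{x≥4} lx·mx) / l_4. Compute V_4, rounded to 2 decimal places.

lx·mx for x ≥ 4: 3.596, 3.192, 0.638 → sum = 7.426
V_4 = 7.426 / l_4 = 7.426 / 0.62 = 11.977419… → 11.98

11.98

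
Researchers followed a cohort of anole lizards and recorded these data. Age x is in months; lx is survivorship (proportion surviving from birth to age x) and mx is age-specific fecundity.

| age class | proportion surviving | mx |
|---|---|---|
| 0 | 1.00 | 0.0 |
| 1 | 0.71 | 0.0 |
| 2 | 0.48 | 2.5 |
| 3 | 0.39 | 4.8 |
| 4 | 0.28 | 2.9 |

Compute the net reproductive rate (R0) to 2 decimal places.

lx·mx by age: 0, 0, 1.2, 1.872, 0.812
R0 = Σ lx·mx = 3.884 → 3.88

3.88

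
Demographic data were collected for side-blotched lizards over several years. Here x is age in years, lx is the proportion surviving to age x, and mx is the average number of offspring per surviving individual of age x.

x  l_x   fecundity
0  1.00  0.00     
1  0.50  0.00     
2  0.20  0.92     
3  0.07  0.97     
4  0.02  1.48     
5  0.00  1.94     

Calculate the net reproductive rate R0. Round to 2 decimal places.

lx·mx by age: 0, 0, 0.184, 0.0679, 0.0296, 0
R0 = Σ lx·mx = 0.2815 → 0.28

0.28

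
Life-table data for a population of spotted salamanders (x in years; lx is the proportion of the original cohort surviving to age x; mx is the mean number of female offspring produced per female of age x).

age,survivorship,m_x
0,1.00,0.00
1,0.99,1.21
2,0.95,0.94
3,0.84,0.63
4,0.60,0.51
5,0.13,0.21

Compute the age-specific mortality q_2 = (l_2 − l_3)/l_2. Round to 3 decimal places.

q_2 = (l_2 − l_3) / l_2 = (0.95 − 0.84) / 0.95
     = 0.11 / 0.95 = 0.115789… → 0.116

0.116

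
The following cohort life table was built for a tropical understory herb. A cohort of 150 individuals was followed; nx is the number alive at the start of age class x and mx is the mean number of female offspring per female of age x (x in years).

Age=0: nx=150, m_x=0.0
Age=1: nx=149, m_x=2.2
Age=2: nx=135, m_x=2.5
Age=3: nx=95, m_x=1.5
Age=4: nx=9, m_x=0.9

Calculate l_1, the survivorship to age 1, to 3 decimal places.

l_1 = n_1/n_0 = 149/150 = 0.993333… → 0.993

0.993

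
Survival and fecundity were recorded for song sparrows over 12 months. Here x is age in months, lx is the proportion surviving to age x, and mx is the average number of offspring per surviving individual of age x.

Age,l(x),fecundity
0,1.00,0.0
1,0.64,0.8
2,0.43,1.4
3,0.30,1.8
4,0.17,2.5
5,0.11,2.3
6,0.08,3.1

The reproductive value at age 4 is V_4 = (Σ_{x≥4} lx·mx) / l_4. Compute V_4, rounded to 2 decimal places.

lx·mx for x ≥ 4: 0.425, 0.253, 0.248 → sum = 0.926
V_4 = 0.926 / l_4 = 0.926 / 0.17 = 5.447059… → 5.45

5.45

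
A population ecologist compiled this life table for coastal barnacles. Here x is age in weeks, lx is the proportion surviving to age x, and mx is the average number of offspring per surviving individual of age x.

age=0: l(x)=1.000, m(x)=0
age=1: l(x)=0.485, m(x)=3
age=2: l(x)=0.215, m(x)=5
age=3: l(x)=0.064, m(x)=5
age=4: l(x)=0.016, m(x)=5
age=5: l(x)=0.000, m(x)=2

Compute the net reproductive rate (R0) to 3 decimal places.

2.930

lx·mx by age: 0, 1.455, 1.075, 0.32, 0.08, 0
R0 = Σ lx·mx = 2.93 → 2.930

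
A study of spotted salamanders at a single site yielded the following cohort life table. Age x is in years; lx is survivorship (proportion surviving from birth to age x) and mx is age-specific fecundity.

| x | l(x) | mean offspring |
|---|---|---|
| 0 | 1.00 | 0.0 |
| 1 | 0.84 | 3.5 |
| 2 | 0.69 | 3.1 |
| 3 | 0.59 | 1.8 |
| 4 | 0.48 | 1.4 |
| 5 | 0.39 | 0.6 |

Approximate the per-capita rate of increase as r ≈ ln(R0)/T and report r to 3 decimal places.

R0 = Σ lx·mx = 0 + 2.94 + 2.139 + 1.062 + 0.672 + 0.234 = 7.047
Σ x·lx·mx = 14.262; T = 14.262/7.047 = 2.02384…
r ≈ ln(R0)/T = ln(7.047)/2.02384… = 0.9648… → 0.965

0.965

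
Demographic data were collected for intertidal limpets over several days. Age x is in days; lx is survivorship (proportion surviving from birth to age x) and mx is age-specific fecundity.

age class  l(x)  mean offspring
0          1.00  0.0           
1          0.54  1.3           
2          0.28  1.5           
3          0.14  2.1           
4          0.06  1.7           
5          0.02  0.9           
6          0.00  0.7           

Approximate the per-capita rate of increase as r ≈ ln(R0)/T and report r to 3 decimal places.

0.226

R0 = Σ lx·mx = 0 + 0.702 + 0.42 + 0.294 + 0.102 + 0.018 + 0 = 1.536
Σ x·lx·mx = 2.922; T = 2.922/1.536 = 1.90234…
r ≈ ln(R0)/T = ln(1.536)/1.90234… = 0.22561… → 0.226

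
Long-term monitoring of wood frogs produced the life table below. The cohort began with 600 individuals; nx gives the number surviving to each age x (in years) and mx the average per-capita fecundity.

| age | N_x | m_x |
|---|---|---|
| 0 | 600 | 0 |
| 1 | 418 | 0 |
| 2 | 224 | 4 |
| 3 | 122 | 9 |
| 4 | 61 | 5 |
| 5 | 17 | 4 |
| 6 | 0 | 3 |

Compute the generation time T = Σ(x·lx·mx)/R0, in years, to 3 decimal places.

2.808

lx = nx/n0 = nx/600: 1, 0.69667…, 0.37333…, 0.20333…, 0.10167…, 0.02833…, 0
lx·mx: 0, 0, 1.493333…, 1.83…, 0.508333…, 0.113333…, 0 → R0 = 3.945…
x·lx·mx: 0, 0, 2.986667…, 5.49…, 2.033333…, 0.566667…, 0 → Σ = 11.076667…
T = 11.076667… / 3.945… = 2.807774… → 2.808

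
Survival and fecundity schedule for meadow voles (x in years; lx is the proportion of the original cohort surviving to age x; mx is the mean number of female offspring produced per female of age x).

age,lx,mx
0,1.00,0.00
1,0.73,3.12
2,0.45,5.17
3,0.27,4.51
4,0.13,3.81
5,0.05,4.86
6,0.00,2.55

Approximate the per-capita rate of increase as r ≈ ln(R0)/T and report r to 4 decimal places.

0.8955

R0 = Σ lx·mx = 0 + 2.2776 + 2.3265 + 1.2177 + 0.4953 + 0.243 + 0 = 6.5601
Σ x·lx·mx = 13.7799; T = 13.7799/6.5601 = 2.10056…
r ≈ ln(R0)/T = ln(6.5601)/2.10056… = 0.895477… → 0.8955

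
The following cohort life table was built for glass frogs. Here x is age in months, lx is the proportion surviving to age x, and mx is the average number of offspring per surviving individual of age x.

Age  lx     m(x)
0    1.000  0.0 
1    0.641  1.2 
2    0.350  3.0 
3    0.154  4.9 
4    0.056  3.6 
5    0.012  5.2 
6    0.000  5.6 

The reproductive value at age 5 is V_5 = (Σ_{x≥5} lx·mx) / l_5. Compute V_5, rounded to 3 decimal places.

5.200

lx·mx for x ≥ 5: 0.0624, 0 → sum = 0.0624
V_5 = 0.0624 / l_5 = 0.0624 / 0.012 = 5.2 → 5.200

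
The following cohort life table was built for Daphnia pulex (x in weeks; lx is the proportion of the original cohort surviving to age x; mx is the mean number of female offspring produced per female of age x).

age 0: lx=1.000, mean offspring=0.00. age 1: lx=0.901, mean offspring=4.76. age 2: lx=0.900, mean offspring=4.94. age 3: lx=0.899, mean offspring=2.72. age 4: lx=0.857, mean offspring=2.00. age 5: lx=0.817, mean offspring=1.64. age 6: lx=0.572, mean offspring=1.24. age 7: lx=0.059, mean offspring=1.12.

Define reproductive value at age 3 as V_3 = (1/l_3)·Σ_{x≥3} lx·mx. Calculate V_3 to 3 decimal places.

6.979

lx·mx for x ≥ 3: 2.44528, 1.714, 1.33988, 0.70928, 0.06608 → sum = 6.27452
V_3 = 6.27452 / l_3 = 6.27452 / 0.899 = 6.979444… → 6.979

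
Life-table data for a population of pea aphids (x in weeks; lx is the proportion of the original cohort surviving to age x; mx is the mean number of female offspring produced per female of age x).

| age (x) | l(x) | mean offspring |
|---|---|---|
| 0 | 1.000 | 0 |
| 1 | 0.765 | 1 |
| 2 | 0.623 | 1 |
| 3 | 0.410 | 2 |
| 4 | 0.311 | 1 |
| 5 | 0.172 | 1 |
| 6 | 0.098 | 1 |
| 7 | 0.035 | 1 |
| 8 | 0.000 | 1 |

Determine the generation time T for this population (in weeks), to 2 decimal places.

2.62

lx·mx: 0, 0.765, 0.623, 0.82, 0.311, 0.172, 0.098, 0.035, 0 → R0 = 2.824
x·lx·mx: 0, 0.765, 1.246, 2.46, 1.244, 0.86, 0.588, 0.245, 0 → Σ = 7.408
T = 7.408 / 2.824 = 2.623229… → 2.62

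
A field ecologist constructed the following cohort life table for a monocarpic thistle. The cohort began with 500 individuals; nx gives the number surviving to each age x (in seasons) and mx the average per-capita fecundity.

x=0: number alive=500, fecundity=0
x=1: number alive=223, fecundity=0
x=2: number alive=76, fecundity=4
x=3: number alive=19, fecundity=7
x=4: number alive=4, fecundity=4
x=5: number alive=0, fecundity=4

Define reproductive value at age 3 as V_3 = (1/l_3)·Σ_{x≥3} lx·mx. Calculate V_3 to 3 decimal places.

7.842

lx = nx/n0 = nx/500: 1, 0.446, 0.152, 0.038, 0.008, 0
lx·mx for x ≥ 3: 0.266, 0.032, 0 → sum = 0.298
V_3 = 0.298 / l_3 = 0.298 / 0.038 = 7.842105… → 7.842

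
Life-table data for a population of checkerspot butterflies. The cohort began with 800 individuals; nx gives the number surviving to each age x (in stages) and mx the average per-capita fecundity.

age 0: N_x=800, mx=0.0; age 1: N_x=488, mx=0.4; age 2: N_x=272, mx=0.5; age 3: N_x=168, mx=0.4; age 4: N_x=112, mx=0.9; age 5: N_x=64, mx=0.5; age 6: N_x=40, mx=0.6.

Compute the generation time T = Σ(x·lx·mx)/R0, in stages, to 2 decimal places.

lx = nx/n0 = nx/800: 1, 0.61, 0.34, 0.21, 0.14, 0.08, 0.05
lx·mx: 0, 0.244, 0.17, 0.084, 0.126, 0.04, 0.03 → R0 = 0.694
x·lx·mx: 0, 0.244, 0.34, 0.252, 0.504, 0.2, 0.18 → Σ = 1.72
T = 1.72 / 0.694 = 2.478386… → 2.48

2.48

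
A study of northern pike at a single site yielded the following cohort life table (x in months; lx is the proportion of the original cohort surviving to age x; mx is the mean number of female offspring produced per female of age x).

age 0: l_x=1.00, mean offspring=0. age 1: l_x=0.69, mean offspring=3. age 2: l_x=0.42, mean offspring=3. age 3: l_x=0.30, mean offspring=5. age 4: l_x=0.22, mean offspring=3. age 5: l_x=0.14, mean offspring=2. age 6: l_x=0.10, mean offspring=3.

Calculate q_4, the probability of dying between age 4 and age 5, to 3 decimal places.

0.364

q_4 = (l_4 − l_5) / l_4 = (0.22 − 0.14) / 0.22
     = 0.08 / 0.22 = 0.363636… → 0.364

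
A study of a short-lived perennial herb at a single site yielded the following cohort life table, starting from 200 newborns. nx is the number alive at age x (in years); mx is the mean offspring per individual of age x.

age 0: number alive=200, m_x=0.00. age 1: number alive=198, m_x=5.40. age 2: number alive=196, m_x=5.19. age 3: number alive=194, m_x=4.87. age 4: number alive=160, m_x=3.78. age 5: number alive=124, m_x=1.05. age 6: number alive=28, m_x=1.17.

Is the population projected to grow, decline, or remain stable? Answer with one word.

lx = nx/n0 = nx/200: 1, 0.99, 0.98, 0.97, 0.8, 0.62, 0.14
R0 = Σ lx·mx = 0 + 5.346 + 5.0862 + 4.7239 + 3.024 + 0.651 + 0.1638 = 18.9949
R0 > 1, so the population is growing.

growing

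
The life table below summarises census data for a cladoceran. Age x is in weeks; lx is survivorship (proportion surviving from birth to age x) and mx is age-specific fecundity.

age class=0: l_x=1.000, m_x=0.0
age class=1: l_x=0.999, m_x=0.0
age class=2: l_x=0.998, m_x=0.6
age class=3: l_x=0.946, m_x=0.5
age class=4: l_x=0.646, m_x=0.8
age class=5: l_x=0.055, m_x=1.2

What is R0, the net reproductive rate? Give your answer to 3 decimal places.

1.655

lx·mx by age: 0, 0, 0.5988, 0.473, 0.5168, 0.066
R0 = Σ lx·mx = 1.6546 → 1.655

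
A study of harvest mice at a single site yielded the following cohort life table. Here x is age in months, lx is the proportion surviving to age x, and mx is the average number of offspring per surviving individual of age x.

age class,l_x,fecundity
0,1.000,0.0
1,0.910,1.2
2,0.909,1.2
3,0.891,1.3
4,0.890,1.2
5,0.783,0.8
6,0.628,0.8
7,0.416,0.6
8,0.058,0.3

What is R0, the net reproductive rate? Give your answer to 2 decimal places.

5.80

lx·mx by age: 0, 1.092, 1.0908, 1.1583, 1.068, 0.6264, 0.5024, 0.2496, 0.0174
R0 = Σ lx·mx = 5.8049 → 5.80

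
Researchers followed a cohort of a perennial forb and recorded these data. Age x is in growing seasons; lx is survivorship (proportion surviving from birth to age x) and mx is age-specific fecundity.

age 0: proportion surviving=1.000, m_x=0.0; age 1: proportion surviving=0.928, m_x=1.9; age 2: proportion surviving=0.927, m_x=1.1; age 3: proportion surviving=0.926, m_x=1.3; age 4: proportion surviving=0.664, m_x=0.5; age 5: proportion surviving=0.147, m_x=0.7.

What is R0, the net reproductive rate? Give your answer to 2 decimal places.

4.42

lx·mx by age: 0, 1.7632, 1.0197, 1.2038, 0.332, 0.1029
R0 = Σ lx·mx = 4.4216 → 4.42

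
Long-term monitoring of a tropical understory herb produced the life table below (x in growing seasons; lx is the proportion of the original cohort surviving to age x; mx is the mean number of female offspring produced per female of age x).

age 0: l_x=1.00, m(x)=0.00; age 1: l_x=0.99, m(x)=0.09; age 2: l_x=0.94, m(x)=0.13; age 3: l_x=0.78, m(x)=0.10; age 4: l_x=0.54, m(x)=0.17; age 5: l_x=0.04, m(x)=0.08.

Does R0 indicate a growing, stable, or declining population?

R0 = Σ lx·mx = 0 + 0.0891 + 0.1222 + 0.078 + 0.0918 + 0.0032 = 0.3843
R0 < 1, so the population is declining.

declining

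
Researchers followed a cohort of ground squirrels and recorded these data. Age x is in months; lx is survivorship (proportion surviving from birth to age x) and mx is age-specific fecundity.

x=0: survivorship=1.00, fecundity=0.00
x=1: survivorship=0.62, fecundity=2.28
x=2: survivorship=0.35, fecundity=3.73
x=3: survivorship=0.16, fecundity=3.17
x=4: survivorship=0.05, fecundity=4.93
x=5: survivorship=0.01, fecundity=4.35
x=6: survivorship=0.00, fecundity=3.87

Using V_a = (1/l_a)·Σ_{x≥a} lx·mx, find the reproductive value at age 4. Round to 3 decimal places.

lx·mx for x ≥ 4: 0.2465, 0.0435, 0 → sum = 0.29
V_4 = 0.29 / l_4 = 0.29 / 0.05 = 5.8 → 5.800

5.800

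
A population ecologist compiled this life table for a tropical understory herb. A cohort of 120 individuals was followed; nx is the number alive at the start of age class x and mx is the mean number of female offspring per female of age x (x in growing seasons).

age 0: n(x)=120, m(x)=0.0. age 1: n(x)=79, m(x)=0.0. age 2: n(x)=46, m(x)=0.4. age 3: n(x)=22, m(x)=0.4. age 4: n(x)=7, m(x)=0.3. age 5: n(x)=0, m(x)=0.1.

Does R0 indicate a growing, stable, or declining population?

declining

lx = nx/n0 = nx/120: 1, 0.65833…, 0.38333…, 0.18333…, 0.05833…, 0
R0 = Σ lx·mx = 0 + 0 + 0.153333… + 0.073333… + 0.0175… + 0 = 0.244167…
R0 < 1, so the population is declining.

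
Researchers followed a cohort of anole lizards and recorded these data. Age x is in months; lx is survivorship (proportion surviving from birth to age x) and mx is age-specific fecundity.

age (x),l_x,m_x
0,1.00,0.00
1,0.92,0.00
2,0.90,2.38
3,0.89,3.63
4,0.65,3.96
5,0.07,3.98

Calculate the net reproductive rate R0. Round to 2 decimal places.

lx·mx by age: 0, 0, 2.142, 3.2307, 2.574, 0.2786
R0 = Σ lx·mx = 8.2253 → 8.23

8.23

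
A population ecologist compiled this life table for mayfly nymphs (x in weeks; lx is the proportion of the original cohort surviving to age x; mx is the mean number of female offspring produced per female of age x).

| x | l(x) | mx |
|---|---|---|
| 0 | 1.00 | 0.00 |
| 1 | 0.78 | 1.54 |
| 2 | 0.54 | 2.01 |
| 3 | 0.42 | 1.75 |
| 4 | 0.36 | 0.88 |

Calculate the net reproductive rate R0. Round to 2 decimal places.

lx·mx by age: 0, 1.2012, 1.0854, 0.735, 0.3168
R0 = Σ lx·mx = 3.3384 → 3.34

3.34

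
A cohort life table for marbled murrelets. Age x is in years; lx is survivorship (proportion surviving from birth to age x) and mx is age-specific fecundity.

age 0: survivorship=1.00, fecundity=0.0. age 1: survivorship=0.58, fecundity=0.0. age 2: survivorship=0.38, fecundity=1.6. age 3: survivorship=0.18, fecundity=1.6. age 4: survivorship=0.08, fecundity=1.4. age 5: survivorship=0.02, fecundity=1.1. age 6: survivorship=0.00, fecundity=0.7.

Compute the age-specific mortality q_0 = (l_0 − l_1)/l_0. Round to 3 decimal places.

0.420

q_0 = (l_0 − l_1) / l_0 = (1 − 0.58) / 1
     = 0.42 / 1 = 0.42 → 0.420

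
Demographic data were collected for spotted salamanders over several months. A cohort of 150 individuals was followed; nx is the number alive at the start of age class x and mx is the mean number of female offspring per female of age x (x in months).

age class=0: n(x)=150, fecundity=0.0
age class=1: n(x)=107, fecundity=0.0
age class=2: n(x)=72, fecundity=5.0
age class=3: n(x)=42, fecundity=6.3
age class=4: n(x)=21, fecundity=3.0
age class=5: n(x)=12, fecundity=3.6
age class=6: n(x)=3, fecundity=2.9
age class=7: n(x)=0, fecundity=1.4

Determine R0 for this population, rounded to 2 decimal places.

4.93

lx = nx/n0 = nx/150: 1, 0.71333…, 0.48, 0.28, 0.14, 0.08, 0.02, 0
lx·mx by age: 0, 0, 2.4, 1.764, 0.42, 0.288, 0.058, 0
R0 = Σ lx·mx = 4.93… → 4.93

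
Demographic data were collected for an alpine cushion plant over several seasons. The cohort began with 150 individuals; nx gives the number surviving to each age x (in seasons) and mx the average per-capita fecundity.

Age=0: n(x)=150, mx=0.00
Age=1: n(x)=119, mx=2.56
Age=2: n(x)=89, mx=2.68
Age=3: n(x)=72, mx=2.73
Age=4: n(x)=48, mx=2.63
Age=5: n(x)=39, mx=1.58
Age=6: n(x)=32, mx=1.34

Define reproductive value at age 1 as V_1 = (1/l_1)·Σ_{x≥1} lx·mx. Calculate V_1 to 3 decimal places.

lx = nx/n0 = nx/150: 1, 0.79333…, 0.59333…, 0.48, 0.32, 0.26, 0.21333…
lx·mx for x ≥ 1: 2.030933…, 1.590133…, 1.3104, 0.8416, 0.4108, 0.285867… → sum = 6.469733…
V_1 = 6.469733… / l_1 = 6.469733… / 0.793333… = 8.155126… → 8.155

8.155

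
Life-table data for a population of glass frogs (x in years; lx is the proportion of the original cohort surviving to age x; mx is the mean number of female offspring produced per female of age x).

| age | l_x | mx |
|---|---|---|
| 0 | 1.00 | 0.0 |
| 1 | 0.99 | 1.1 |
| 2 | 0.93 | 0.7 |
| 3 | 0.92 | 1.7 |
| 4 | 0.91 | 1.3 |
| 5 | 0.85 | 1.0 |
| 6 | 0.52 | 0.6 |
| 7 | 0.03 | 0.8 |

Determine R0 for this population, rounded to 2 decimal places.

5.67

lx·mx by age: 0, 1.089, 0.651, 1.564, 1.183, 0.85, 0.312, 0.024
R0 = Σ lx·mx = 5.673 → 5.67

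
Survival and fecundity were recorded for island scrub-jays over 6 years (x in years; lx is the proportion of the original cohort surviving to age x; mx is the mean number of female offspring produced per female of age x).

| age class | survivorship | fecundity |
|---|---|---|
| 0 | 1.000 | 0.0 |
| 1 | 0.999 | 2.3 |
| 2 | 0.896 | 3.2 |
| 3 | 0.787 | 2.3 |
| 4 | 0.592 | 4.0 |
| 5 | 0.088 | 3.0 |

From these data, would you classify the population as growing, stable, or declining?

growing

R0 = Σ lx·mx = 0 + 2.2977 + 2.8672 + 1.8101 + 2.368 + 0.264 = 9.607
R0 > 1, so the population is growing.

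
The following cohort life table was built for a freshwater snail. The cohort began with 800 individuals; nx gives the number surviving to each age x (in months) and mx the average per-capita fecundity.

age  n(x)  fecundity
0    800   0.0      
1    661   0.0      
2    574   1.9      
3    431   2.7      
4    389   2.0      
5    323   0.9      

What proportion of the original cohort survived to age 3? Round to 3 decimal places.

l_3 = n_3/n_0 = 431/800 = 0.53875 → 0.539

0.539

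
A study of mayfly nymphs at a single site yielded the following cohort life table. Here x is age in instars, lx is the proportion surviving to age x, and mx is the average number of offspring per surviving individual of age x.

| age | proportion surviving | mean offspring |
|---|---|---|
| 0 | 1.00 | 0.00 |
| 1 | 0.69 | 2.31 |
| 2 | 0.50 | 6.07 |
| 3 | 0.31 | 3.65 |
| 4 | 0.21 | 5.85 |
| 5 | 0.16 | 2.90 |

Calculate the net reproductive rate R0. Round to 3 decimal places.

lx·mx by age: 0, 1.5939, 3.035, 1.1315, 1.2285, 0.464
R0 = Σ lx·mx = 7.4529 → 7.453

7.453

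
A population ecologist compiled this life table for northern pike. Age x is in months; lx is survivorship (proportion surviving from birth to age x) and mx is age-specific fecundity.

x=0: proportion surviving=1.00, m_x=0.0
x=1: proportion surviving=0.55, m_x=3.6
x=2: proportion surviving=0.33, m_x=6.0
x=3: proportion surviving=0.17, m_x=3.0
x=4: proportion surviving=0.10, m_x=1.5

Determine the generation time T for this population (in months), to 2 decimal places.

lx·mx: 0, 1.98, 1.98, 0.51, 0.15 → R0 = 4.62
x·lx·mx: 0, 1.98, 3.96, 1.53, 0.6 → Σ = 8.07
T = 8.07 / 4.62 = 1.746753… → 1.75

1.75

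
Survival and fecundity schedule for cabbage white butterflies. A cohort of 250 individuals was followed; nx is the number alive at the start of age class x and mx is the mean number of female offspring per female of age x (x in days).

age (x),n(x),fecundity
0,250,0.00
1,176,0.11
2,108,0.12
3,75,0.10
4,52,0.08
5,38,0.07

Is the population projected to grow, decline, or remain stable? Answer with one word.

lx = nx/n0 = nx/250: 1, 0.704, 0.432, 0.3, 0.208, 0.152
R0 = Σ lx·mx = 0 + 0.07744 + 0.05184 + 0.03 + 0.01664 + 0.01064 = 0.18656
R0 < 1, so the population is declining.

declining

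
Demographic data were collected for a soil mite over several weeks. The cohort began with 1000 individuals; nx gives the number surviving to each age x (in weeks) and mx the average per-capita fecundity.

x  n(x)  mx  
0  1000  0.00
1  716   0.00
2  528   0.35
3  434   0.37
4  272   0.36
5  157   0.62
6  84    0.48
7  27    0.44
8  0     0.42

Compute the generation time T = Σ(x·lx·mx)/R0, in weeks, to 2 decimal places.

lx = nx/n0 = nx/1000: 1, 0.716, 0.528, 0.434, 0.272, 0.157, 0.084, 0.027, 0
lx·mx: 0, 0, 0.1848, 0.16058, 0.09792, 0.09734, 0.04032, 0.01188, 0 → R0 = 0.59284
x·lx·mx: 0, 0, 0.3696, 0.48174, 0.39168, 0.4867, 0.24192, 0.08316, 0 → Σ = 2.0548
T = 2.0548 / 0.59284 = 3.466028… → 3.47

3.47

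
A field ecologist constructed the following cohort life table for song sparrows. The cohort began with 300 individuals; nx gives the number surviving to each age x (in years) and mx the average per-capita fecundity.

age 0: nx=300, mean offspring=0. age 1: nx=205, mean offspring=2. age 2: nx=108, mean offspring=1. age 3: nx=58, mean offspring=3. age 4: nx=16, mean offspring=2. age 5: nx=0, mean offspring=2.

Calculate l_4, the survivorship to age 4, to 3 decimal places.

l_4 = n_4/n_0 = 16/300 = 0.053333… → 0.053

0.053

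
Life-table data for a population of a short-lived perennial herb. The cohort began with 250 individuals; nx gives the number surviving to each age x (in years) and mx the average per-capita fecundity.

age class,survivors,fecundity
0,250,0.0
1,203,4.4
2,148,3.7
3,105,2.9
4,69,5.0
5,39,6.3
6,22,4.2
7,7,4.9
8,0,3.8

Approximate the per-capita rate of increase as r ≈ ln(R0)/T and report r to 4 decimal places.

lx = nx/n0 = nx/250: 1, 0.812, 0.592, 0.42, 0.276, 0.156, 0.088, 0.028, 0
R0 = Σ lx·mx = 0 + 3.5728 + 2.1904 + 1.218 + 1.38 + 0.9828 + 0.3696 + 0.1372 + 0 = 9.8508
Σ x·lx·mx = 25.2196; T = 25.2196/9.8508 = 2.56016…
r ≈ ln(R0)/T = ln(9.8508)/2.56016… = 0.89352… → 0.8935

0.8935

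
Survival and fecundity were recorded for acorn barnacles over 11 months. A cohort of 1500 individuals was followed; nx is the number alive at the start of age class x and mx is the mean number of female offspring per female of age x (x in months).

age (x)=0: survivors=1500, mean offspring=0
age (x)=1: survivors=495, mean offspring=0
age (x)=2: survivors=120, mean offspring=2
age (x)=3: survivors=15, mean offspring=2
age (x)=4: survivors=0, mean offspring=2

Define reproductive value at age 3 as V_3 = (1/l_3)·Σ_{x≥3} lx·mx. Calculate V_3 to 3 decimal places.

2.000

lx = nx/n0 = nx/1500: 1, 0.33, 0.08, 0.01, 0
lx·mx for x ≥ 3: 0.02, 0 → sum = 0.02
V_3 = 0.02 / l_3 = 0.02 / 0.01 = 2 → 2.000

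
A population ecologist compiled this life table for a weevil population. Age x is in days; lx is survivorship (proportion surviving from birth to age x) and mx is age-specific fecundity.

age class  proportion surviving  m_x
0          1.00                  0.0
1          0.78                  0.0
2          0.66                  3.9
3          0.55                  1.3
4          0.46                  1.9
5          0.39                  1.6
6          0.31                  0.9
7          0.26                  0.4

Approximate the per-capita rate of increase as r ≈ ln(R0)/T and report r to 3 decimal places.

0.521

R0 = Σ lx·mx = 0 + 0 + 2.574 + 0.715 + 0.874 + 0.624 + 0.279 + 0.104 = 5.17
Σ x·lx·mx = 16.311; T = 16.311/5.17 = 3.15493…
r ≈ ln(R0)/T = ln(5.17)/3.15493… = 0.52073… → 0.521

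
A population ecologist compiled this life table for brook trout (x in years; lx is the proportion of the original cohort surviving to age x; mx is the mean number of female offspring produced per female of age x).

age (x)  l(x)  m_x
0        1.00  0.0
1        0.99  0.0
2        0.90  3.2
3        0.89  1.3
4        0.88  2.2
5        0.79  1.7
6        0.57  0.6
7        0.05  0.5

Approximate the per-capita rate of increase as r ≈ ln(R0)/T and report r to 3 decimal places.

0.604

R0 = Σ lx·mx = 0 + 0 + 2.88 + 1.157 + 1.936 + 1.343 + 0.342 + 0.025 = 7.683
Σ x·lx·mx = 25.917; T = 25.917/7.683 = 3.37329…
r ≈ ln(R0)/T = ln(7.683)/3.37329… = 0.60446… → 0.604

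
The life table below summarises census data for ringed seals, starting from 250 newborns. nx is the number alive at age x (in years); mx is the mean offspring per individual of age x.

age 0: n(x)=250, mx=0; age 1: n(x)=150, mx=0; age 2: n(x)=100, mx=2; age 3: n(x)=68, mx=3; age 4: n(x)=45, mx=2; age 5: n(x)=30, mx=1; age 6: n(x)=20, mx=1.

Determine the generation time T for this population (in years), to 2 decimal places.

lx = nx/n0 = nx/250: 1, 0.6, 0.4, 0.272, 0.18, 0.12, 0.08
lx·mx: 0, 0, 0.8, 0.816, 0.36, 0.12, 0.08 → R0 = 2.176
x·lx·mx: 0, 0, 1.6, 2.448, 1.44, 0.6, 0.48 → Σ = 6.568
T = 6.568 / 2.176 = 3.018382… → 3.02

3.02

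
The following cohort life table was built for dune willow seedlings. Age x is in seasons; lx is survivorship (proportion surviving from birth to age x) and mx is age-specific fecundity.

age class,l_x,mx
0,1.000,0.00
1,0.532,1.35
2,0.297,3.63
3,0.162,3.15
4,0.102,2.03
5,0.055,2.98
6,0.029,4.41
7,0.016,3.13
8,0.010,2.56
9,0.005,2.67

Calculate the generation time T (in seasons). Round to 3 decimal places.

2.590

lx·mx: 0, 0.7182, 1.07811, 0.5103, 0.20706, 0.1639, 0.12789, 0.05008, 0.0256, 0.01335 → R0 = 2.89449
x·lx·mx: 0, 0.7182, 2.15622, 1.5309, 0.82824, 0.8195, 0.76734, 0.35056, 0.2048, 0.12015 → Σ = 7.49591
T = 7.49591 / 2.89449 = 2.589717… → 2.590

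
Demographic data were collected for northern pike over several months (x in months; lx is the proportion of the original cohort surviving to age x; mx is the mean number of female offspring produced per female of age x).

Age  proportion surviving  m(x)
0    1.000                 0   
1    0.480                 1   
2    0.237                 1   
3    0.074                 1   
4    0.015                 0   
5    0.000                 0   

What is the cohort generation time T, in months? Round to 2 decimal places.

1.49

lx·mx: 0, 0.48, 0.237, 0.074, 0, 0 → R0 = 0.791
x·lx·mx: 0, 0.48, 0.474, 0.222, 0, 0 → Σ = 1.176
T = 1.176 / 0.791 = 1.486726… → 1.49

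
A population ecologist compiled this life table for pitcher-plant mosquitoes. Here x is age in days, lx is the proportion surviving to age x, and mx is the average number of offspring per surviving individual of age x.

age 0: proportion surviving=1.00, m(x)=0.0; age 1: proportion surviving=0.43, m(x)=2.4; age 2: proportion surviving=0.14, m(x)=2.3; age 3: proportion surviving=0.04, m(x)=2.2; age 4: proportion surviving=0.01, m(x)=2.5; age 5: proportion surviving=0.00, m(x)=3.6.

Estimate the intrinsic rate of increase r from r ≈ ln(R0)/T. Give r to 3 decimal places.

R0 = Σ lx·mx = 0 + 1.032 + 0.322 + 0.088 + 0.025 + 0 = 1.467
Σ x·lx·mx = 2.04; T = 2.04/1.467 = 1.39059…
r ≈ ln(R0)/T = ln(1.467)/1.39059… = 0.27558… → 0.276

0.276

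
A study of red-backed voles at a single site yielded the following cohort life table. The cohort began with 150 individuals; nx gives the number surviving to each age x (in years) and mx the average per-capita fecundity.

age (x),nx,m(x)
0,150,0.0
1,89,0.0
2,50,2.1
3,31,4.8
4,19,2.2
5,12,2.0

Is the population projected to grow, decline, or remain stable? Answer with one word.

lx = nx/n0 = nx/150: 1, 0.59333…, 0.33333…, 0.20667…, 0.12667…, 0.08
R0 = Σ lx·mx = 0 + 0 + 0.7… + 0.992… + 0.278667… + 0.16 = 2.130667…
R0 > 1, so the population is growing.

growing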